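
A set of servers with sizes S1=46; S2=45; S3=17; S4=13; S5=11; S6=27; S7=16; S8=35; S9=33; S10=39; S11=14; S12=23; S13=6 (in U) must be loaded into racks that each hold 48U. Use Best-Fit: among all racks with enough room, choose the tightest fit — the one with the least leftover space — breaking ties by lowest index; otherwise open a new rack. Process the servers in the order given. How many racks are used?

8

S1 (46U) → rack 1 (remaining 2U)
S2 (45U) → rack 2 (remaining 3U)
S3 (17U) → rack 3 (remaining 31U)
S4 (13U) → rack 3 (remaining 18U)
S5 (11U) → rack 3 (remaining 7U)
S6 (27U) → rack 4 (remaining 21U)
S7 (16U) → rack 4 (remaining 5U)
S8 (35U) → rack 5 (remaining 13U)
S9 (33U) → rack 6 (remaining 15U)
S10 (39U) → rack 7 (remaining 9U)
S11 (14U) → rack 6 (remaining 1U)
S12 (23U) → rack 8 (remaining 25U)
S13 (6U) → rack 3 (remaining 1U)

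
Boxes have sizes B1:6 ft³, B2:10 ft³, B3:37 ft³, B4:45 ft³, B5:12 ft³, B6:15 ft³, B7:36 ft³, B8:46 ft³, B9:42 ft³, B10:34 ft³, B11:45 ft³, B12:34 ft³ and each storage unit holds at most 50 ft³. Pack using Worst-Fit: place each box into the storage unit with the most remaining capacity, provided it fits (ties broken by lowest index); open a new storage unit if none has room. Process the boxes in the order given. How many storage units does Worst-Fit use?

9

storage unit 1: place B1 (6 ft³), 44 ft³ left
storage unit 1: place B2 (10 ft³), 34 ft³ left
storage unit 2: place B3 (37 ft³), 13 ft³ left
storage unit 3: place B4 (45 ft³), 5 ft³ left
storage unit 1: place B5 (12 ft³), 22 ft³ left
storage unit 1: place B6 (15 ft³), 7 ft³ left
storage unit 4: place B7 (36 ft³), 14 ft³ left
storage unit 5: place B8 (46 ft³), 4 ft³ left
storage unit 6: place B9 (42 ft³), 8 ft³ left
storage unit 7: place B10 (34 ft³), 16 ft³ left
storage unit 8: place B11 (45 ft³), 5 ft³ left
storage unit 9: place B12 (34 ft³), 16 ft³ left
Final storage units: [6,10,12,15] [37] [45] [36] [46] [42] [34] [45] [34].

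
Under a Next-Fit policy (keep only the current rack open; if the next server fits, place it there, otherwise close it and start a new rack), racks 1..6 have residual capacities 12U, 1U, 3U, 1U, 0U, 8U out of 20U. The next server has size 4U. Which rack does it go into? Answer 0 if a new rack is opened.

Next-Fit only looks at rack 6, which has 8U free.
4U fits there.

6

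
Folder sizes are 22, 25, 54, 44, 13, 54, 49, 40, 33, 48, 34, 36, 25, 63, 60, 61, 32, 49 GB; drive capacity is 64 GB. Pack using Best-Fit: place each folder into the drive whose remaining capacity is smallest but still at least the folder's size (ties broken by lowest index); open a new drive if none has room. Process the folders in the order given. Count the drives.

drive 1: place 22 GB, 42 GB left
drive 1: place 25 GB, 17 GB left
drive 2: place 54 GB, 10 GB left
drive 3: place 44 GB, 20 GB left
drive 1: place 13 GB, 4 GB left
drive 4: place 54 GB, 10 GB left
drive 5: place 49 GB, 15 GB left
drive 6: place 40 GB, 24 GB left
drive 7: place 33 GB, 31 GB left
drive 8: place 48 GB, 16 GB left
drive 9: place 34 GB, 30 GB left
drive 10: place 36 GB, 28 GB left
drive 10: place 25 GB, 3 GB left
drive 11: place 63 GB, 1 GB left
drive 12: place 60 GB, 4 GB left
drive 13: place 61 GB, 3 GB left
drive 14: place 32 GB, 32 GB left
drive 15: place 49 GB, 15 GB left

15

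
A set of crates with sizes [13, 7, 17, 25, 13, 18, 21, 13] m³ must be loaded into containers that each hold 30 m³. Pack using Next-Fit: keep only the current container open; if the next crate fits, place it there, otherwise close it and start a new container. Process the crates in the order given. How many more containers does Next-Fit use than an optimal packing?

Next-Fit: [13,7] [17] [25] [13] [18] [21] [13] → 7 containers.
Total size 127 m³; any packing needs at least ⌈127/30⌉ = 5 containers.
An optimal packing achieves that bound: [25] [21,7] [18] [17,13] [13,13] → 5 containers.
Excess: 7 − 5 = 2.

2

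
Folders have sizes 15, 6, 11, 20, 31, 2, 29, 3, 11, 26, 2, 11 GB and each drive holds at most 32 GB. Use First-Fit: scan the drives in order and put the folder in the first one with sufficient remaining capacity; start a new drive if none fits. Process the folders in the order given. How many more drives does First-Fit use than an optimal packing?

First-Fit: [15,6,11] [20,2,3,2] [31] [29] [11,11] [26] → 6 drives.
Total size 167 GB; any packing needs at least ⌈167/32⌉ = 6 drives.
So 6 is already optimal.

0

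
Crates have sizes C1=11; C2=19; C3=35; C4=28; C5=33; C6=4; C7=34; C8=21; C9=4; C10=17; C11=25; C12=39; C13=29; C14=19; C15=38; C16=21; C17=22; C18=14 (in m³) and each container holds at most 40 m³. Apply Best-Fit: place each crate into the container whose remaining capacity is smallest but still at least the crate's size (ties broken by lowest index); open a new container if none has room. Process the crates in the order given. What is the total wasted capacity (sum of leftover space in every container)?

67

C1 (11 m³) → container 1 (remaining 29 m³)
C2 (19 m³) → container 1 (remaining 10 m³)
C3 (35 m³) → container 2 (remaining 5 m³)
C4 (28 m³) → container 3 (remaining 12 m³)
C5 (33 m³) → container 4 (remaining 7 m³)
C6 (4 m³) → container 2 (remaining 1 m³)
C7 (34 m³) → container 5 (remaining 6 m³)
C8 (21 m³) → container 6 (remaining 19 m³)
C9 (4 m³) → container 5 (remaining 2 m³)
C10 (17 m³) → container 6 (remaining 2 m³)
C11 (25 m³) → container 7 (remaining 15 m³)
C12 (39 m³) → container 8 (remaining 1 m³)
C13 (29 m³) → container 9 (remaining 11 m³)
C14 (19 m³) → container 10 (remaining 21 m³)
C15 (38 m³) → container 11 (remaining 2 m³)
C16 (21 m³) → container 10 (remaining 0 m³)
C17 (22 m³) → container 12 (remaining 18 m³)
C18 (14 m³) → container 7 (remaining 1 m³)
12 containers × 40 m³ = 480 m³; used 413 m³; unused 67 m³.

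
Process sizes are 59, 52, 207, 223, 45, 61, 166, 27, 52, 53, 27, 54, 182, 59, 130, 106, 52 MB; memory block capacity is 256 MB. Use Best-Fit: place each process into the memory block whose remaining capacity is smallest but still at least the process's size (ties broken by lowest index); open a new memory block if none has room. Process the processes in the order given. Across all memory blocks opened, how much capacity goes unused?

59 MB → memory block 1 (remaining 197 MB)
52 MB → memory block 1 (remaining 145 MB)
207 MB → memory block 2 (remaining 49 MB)
223 MB → memory block 3 (remaining 33 MB)
45 MB → memory block 2 (remaining 4 MB)
61 MB → memory block 1 (remaining 84 MB)
166 MB → memory block 4 (remaining 90 MB)
27 MB → memory block 3 (remaining 6 MB)
52 MB → memory block 1 (remaining 32 MB)
53 MB → memory block 4 (remaining 37 MB)
27 MB → memory block 1 (remaining 5 MB)
54 MB → memory block 5 (remaining 202 MB)
182 MB → memory block 5 (remaining 20 MB)
59 MB → memory block 6 (remaining 197 MB)
130 MB → memory block 6 (remaining 67 MB)
106 MB → memory block 7 (remaining 150 MB)
52 MB → memory block 6 (remaining 15 MB)
7 memory blocks × 256 MB = 1792 MB; used 1555 MB; unused 237 MB.

237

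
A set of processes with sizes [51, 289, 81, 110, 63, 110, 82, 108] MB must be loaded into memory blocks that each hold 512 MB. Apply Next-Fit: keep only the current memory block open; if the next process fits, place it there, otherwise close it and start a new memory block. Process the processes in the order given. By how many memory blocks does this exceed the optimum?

0

Next-Fit: [51,289,81] [110,63,110,82,108] → 2 memory blocks.
Total size 894 MB; any packing needs at least ⌈894/512⌉ = 2 memory blocks.
So 2 is already optimal.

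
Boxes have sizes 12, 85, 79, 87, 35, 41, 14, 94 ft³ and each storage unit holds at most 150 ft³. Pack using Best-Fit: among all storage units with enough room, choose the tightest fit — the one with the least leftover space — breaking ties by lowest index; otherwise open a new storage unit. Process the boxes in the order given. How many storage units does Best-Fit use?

12 ft³ → storage unit 1 (remaining 138 ft³)
85 ft³ → storage unit 1 (remaining 53 ft³)
79 ft³ → storage unit 2 (remaining 71 ft³)
87 ft³ → storage unit 3 (remaining 63 ft³)
35 ft³ → storage unit 1 (remaining 18 ft³)
41 ft³ → storage unit 3 (remaining 22 ft³)
14 ft³ → storage unit 1 (remaining 4 ft³)
94 ft³ → storage unit 4 (remaining 56 ft³)
Final storage units: [12,85,35,14] [79] [87,41] [94].

4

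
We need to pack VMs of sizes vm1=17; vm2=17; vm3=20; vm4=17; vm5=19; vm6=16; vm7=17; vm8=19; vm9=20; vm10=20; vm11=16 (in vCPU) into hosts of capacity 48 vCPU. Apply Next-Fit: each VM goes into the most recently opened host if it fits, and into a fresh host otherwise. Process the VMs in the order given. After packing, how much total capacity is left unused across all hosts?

Put vm1 (17 vCPU) in host 1; 31 vCPU remain.
Put vm2 (17 vCPU) in host 1; 14 vCPU remain.
Put vm3 (20 vCPU) in host 2; 28 vCPU remain.
Put vm4 (17 vCPU) in host 2; 11 vCPU remain.
Put vm5 (19 vCPU) in host 3; 29 vCPU remain.
Put vm6 (16 vCPU) in host 3; 13 vCPU remain.
Put vm7 (17 vCPU) in host 4; 31 vCPU remain.
Put vm8 (19 vCPU) in host 4; 12 vCPU remain.
Put vm9 (20 vCPU) in host 5; 28 vCPU remain.
Put vm10 (20 vCPU) in host 5; 8 vCPU remain.
Put vm11 (16 vCPU) in host 6; 32 vCPU remain.
6 hosts × 48 vCPU = 288 vCPU; used 198 vCPU; unused 90 vCPU.

90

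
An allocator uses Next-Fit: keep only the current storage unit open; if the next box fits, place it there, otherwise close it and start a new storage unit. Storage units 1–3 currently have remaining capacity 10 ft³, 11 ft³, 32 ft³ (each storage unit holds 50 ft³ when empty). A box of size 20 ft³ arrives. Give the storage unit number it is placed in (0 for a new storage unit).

3

Next-Fit only looks at storage unit 3, which has 32 ft³ free.
20 ft³ fits there.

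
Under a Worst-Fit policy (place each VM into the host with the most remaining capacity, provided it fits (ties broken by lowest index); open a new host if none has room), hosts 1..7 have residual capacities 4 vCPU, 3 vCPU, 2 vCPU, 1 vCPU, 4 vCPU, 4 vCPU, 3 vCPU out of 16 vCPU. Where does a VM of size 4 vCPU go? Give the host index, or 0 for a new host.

1

Hosts with room: host 1 (4 vCPU), host 5 (4 vCPU), host 6 (4 vCPU).
Most room is host 1 with 4 vCPU free.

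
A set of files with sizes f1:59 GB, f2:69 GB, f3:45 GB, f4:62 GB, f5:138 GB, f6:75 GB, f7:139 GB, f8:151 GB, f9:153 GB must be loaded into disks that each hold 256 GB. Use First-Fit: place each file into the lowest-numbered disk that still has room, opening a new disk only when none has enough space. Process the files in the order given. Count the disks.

5 disks

Put f1 (59 GB) in disk 1; 197 GB remain.
Put f2 (69 GB) in disk 1; 128 GB remain.
Put f3 (45 GB) in disk 1; 83 GB remain.
Put f4 (62 GB) in disk 1; 21 GB remain.
Put f5 (138 GB) in disk 2; 118 GB remain.
Put f6 (75 GB) in disk 2; 43 GB remain.
Put f7 (139 GB) in disk 3; 117 GB remain.
Put f8 (151 GB) in disk 4; 105 GB remain.
Put f9 (153 GB) in disk 5; 103 GB remain.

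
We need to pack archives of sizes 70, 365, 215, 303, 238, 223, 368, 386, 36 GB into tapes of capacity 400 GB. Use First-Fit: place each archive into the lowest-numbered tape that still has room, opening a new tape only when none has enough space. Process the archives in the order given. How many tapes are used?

70 GB → tape 1 (remaining 330 GB)
365 GB → tape 2 (remaining 35 GB)
215 GB → tape 1 (remaining 115 GB)
303 GB → tape 3 (remaining 97 GB)
238 GB → tape 4 (remaining 162 GB)
223 GB → tape 5 (remaining 177 GB)
368 GB → tape 6 (remaining 32 GB)
386 GB → tape 7 (remaining 14 GB)
36 GB → tape 1 (remaining 79 GB)
Final tapes: [70,215,36] [365] [303] [238] [223] [368] [386].

7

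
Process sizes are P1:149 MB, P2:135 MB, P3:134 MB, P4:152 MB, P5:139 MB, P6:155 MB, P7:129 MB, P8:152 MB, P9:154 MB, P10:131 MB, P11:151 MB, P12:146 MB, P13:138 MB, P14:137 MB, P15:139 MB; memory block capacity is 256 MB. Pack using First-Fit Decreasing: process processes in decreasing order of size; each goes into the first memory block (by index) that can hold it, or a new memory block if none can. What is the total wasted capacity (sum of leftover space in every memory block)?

Sorted descending: 155, 154, 152, 152, 151, 149, 146, 139, 139, 138, 137, 135, 134, 131, 129.
155 MB → memory block 1 (remaining 101 MB)
154 MB → memory block 2 (remaining 102 MB)
152 MB → memory block 3 (remaining 104 MB)
152 MB → memory block 4 (remaining 104 MB)
151 MB → memory block 5 (remaining 105 MB)
149 MB → memory block 6 (remaining 107 MB)
146 MB → memory block 7 (remaining 110 MB)
139 MB → memory block 8 (remaining 117 MB)
139 MB → memory block 9 (remaining 117 MB)
138 MB → memory block 10 (remaining 118 MB)
137 MB → memory block 11 (remaining 119 MB)
135 MB → memory block 12 (remaining 121 MB)
134 MB → memory block 13 (remaining 122 MB)
131 MB → memory block 14 (remaining 125 MB)
129 MB → memory block 15 (remaining 127 MB)
15 memory blocks × 256 MB = 3840 MB; used 2141 MB; unused 1699 MB.

1699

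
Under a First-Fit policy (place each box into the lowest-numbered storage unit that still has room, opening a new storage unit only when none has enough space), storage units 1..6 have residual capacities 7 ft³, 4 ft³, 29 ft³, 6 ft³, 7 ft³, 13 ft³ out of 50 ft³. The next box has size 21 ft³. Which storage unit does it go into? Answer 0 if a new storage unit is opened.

3

Storage units with room: storage unit 3 (29 ft³).
The first with room is storage unit 3.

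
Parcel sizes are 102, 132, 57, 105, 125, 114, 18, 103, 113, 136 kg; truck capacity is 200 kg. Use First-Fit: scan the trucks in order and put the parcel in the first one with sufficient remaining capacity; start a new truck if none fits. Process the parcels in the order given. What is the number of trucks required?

8

Put 102 kg in truck 1; 98 kg remain.
Put 132 kg in truck 2; 68 kg remain.
Put 57 kg in truck 1; 41 kg remain.
Put 105 kg in truck 3; 95 kg remain.
Put 125 kg in truck 4; 75 kg remain.
Put 114 kg in truck 5; 86 kg remain.
Put 18 kg in truck 1; 23 kg remain.
Put 103 kg in truck 6; 97 kg remain.
Put 113 kg in truck 7; 87 kg remain.
Put 136 kg in truck 8; 64 kg remain.
Final trucks: [102,57,18] [132] [105] [125] [114] [103] [113] [136].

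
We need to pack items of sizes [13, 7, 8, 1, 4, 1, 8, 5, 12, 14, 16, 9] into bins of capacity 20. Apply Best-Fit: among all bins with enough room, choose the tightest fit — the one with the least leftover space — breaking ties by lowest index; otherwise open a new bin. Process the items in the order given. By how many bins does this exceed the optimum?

Best-Fit: [13,7] [8,1,4,1,5] [8,12] [14] [16] [9] → 6 bins.
Total size 98; any packing needs at least ⌈98/20⌉ = 5 bins.
An optimal packing achieves that bound: [16,4] [14,5,1] [13,7] [12,8] [9,8,1] → 5 bins.
Excess: 6 − 5 = 1.

1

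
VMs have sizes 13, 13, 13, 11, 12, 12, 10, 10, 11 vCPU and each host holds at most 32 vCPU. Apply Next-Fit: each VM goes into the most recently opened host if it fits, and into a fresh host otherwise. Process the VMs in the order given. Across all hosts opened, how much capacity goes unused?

23

host 1: place 13 vCPU, 19 vCPU left
host 1: place 13 vCPU, 6 vCPU left
host 2: place 13 vCPU, 19 vCPU left
host 2: place 11 vCPU, 8 vCPU left
host 3: place 12 vCPU, 20 vCPU left
host 3: place 12 vCPU, 8 vCPU left
host 4: place 10 vCPU, 22 vCPU left
host 4: place 10 vCPU, 12 vCPU left
host 4: place 11 vCPU, 1 vCPU left
4 hosts × 32 vCPU = 128 vCPU; used 105 vCPU; unused 23 vCPU.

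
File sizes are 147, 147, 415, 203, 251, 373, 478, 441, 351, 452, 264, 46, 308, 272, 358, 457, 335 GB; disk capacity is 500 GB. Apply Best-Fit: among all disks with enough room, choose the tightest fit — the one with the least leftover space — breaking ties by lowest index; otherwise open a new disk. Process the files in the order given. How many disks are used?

147 GB → disk 1 (remaining 353 GB)
147 GB → disk 1 (remaining 206 GB)
415 GB → disk 2 (remaining 85 GB)
203 GB → disk 1 (remaining 3 GB)
251 GB → disk 3 (remaining 249 GB)
373 GB → disk 4 (remaining 127 GB)
478 GB → disk 5 (remaining 22 GB)
441 GB → disk 6 (remaining 59 GB)
351 GB → disk 7 (remaining 149 GB)
452 GB → disk 8 (remaining 48 GB)
264 GB → disk 9 (remaining 236 GB)
46 GB → disk 8 (remaining 2 GB)
308 GB → disk 10 (remaining 192 GB)
272 GB → disk 11 (remaining 228 GB)
358 GB → disk 12 (remaining 142 GB)
457 GB → disk 13 (remaining 43 GB)
335 GB → disk 14 (remaining 165 GB)

14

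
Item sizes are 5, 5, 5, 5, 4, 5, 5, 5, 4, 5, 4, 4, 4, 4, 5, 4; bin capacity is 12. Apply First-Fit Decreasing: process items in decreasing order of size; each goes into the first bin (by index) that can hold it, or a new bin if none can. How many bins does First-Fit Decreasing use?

7

Sorted descending: 5, 5, 5, 5, 5, 5, 5, 5, 5, 4, 4, 4, 4, 4, 4, 4.
Put 5 in bin 1; 7 remain.
Put 5 in bin 1; 2 remain.
Put 5 in bin 2; 7 remain.
Put 5 in bin 2; 2 remain.
Put 5 in bin 3; 7 remain.
Put 5 in bin 3; 2 remain.
Put 5 in bin 4; 7 remain.
Put 5 in bin 4; 2 remain.
Put 5 in bin 5; 7 remain.
Put 4 in bin 5; 3 remain.
Put 4 in bin 6; 8 remain.
Put 4 in bin 6; 4 remain.
Put 4 in bin 6; 0 remain.
Put 4 in bin 7; 8 remain.
Put 4 in bin 7; 4 remain.
Put 4 in bin 7; 0 remain.
Final bins: [5,5] [5,5] [5,5] [5,5] [5,4] [4,4,4] [4,4,4].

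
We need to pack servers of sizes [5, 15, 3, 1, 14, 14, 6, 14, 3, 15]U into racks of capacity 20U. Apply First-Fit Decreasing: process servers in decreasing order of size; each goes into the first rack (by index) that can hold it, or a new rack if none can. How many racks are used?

5 racks

Sorted descending: 15, 15, 14, 14, 14, 6, 5, 3, 3, 1.
Put 15U in rack 1; 5U remain.
Put 15U in rack 2; 5U remain.
Put 14U in rack 3; 6U remain.
Put 14U in rack 4; 6U remain.
Put 14U in rack 5; 6U remain.
Put 6U in rack 3; 0U remain.
Put 5U in rack 1; 0U remain.
Put 3U in rack 2; 2U remain.
Put 3U in rack 4; 3U remain.
Put 1U in rack 2; 1U remain.
Final racks: [15,5] [15,3,1] [14,6] [14,3] [14].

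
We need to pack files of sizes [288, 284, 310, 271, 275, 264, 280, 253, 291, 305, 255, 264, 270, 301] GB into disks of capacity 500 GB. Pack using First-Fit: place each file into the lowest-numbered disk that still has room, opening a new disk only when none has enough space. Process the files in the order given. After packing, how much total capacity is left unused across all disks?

3089

disk 1: place 288 GB, 212 GB left
disk 2: place 284 GB, 216 GB left
disk 3: place 310 GB, 190 GB left
disk 4: place 271 GB, 229 GB left
disk 5: place 275 GB, 225 GB left
disk 6: place 264 GB, 236 GB left
disk 7: place 280 GB, 220 GB left
disk 8: place 253 GB, 247 GB left
disk 9: place 291 GB, 209 GB left
disk 10: place 305 GB, 195 GB left
disk 11: place 255 GB, 245 GB left
disk 12: place 264 GB, 236 GB left
disk 13: place 270 GB, 230 GB left
disk 14: place 301 GB, 199 GB left
14 disks × 500 GB = 7000 GB; used 3911 GB; unused 3089 GB.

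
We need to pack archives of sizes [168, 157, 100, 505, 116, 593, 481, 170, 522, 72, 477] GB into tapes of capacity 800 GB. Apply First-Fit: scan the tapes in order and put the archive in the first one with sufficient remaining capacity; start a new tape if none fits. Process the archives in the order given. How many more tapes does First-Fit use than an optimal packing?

1

First-Fit: [168,157,100,116,170,72] [505] [593] [481] [522] [477] → 6 tapes.
Total size 3361 GB; any packing needs at least ⌈3361/800⌉ = 5 tapes.
An optimal packing achieves that bound: [593,170] [522,168,100] [505,157,116] [481,72] [477] → 5 tapes.
Excess: 6 − 5 = 1.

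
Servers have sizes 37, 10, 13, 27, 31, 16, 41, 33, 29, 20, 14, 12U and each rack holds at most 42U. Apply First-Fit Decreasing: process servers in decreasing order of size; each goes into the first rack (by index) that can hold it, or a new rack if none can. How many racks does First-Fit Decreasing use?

8

Sorted descending: 41, 37, 33, 31, 29, 27, 20, 16, 14, 13, 12, 10.
rack 1: place 41U, 1U left
rack 2: place 37U, 5U left
rack 3: place 33U, 9U left
rack 4: place 31U, 11U left
rack 5: place 29U, 13U left
rack 6: place 27U, 15U left
rack 7: place 20U, 22U left
rack 7: place 16U, 6U left
rack 6: place 14U, 1U left
rack 5: place 13U, 0U left
rack 8: place 12U, 30U left
rack 4: place 10U, 1U left
Final racks: [41] [37] [33] [31,10] [29,13] [27,14] [20,16] [12].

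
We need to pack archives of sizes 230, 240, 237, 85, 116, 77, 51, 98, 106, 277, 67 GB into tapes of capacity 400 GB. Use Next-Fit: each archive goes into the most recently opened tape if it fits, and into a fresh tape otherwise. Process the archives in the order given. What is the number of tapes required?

6

230 GB → tape 1 (remaining 170 GB)
240 GB → tape 2 (remaining 160 GB)
237 GB → tape 3 (remaining 163 GB)
85 GB → tape 3 (remaining 78 GB)
116 GB → tape 4 (remaining 284 GB)
77 GB → tape 4 (remaining 207 GB)
51 GB → tape 4 (remaining 156 GB)
98 GB → tape 4 (remaining 58 GB)
106 GB → tape 5 (remaining 294 GB)
277 GB → tape 5 (remaining 17 GB)
67 GB → tape 6 (remaining 333 GB)
Final tapes: [230] [240] [237,85] [116,77,51,98] [106,277] [67].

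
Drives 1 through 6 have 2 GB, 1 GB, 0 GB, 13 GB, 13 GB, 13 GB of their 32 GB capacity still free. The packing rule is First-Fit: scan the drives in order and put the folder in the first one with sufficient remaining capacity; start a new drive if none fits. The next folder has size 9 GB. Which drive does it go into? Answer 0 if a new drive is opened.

4

Drives with room: drive 4 (13 GB), drive 5 (13 GB), drive 6 (13 GB).
The first with room is drive 4.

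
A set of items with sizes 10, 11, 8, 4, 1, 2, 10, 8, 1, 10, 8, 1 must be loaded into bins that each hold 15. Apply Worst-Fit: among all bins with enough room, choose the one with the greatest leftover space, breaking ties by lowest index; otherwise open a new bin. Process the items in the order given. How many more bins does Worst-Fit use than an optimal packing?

0

Worst-Fit: [10,1,2] [11] [8,4] [10] [8,1] [10] [8,1] → 7 bins.
7 items exceed 7.5 (half the capacity), and no two of those can share a bin, so at least 7 bins are needed.
So 7 is already optimal.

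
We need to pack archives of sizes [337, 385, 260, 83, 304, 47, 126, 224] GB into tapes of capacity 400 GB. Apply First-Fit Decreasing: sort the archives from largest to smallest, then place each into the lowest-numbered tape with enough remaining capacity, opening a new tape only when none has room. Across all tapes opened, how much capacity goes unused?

Sorted descending: 385, 337, 304, 260, 224, 126, 83, 47.
385 GB → tape 1 (remaining 15 GB)
337 GB → tape 2 (remaining 63 GB)
304 GB → tape 3 (remaining 96 GB)
260 GB → tape 4 (remaining 140 GB)
224 GB → tape 5 (remaining 176 GB)
126 GB → tape 4 (remaining 14 GB)
83 GB → tape 3 (remaining 13 GB)
47 GB → tape 2 (remaining 16 GB)
5 tapes × 400 GB = 2000 GB; used 1766 GB; unused 234 GB.

234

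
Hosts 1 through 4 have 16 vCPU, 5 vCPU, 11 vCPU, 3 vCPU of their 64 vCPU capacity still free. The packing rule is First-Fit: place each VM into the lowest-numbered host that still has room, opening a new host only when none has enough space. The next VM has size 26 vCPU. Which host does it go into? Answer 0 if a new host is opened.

0

No host has ≥ 26 vCPU free, so a new host is opened.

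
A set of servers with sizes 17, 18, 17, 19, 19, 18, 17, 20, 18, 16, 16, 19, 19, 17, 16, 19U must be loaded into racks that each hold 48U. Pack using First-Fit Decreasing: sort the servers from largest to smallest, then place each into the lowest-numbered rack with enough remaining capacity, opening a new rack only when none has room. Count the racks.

Sorted descending: 20, 19, 19, 19, 19, 19, 18, 18, 18, 17, 17, 17, 17, 16, 16, 16.
rack 1: place 20U, 28U left
rack 1: place 19U, 9U left
rack 2: place 19U, 29U left
rack 2: place 19U, 10U left
rack 3: place 19U, 29U left
rack 3: place 19U, 10U left
rack 4: place 18U, 30U left
rack 4: place 18U, 12U left
rack 5: place 18U, 30U left
rack 5: place 17U, 13U left
rack 6: place 17U, 31U left
rack 6: place 17U, 14U left
rack 7: place 17U, 31U left
rack 7: place 16U, 15U left
rack 8: place 16U, 32U left
rack 8: place 16U, 16U left
Final racks: [20,19] [19,19] [19,19] [18,18] [18,17] [17,17] [17,16] [16,16].

8 racks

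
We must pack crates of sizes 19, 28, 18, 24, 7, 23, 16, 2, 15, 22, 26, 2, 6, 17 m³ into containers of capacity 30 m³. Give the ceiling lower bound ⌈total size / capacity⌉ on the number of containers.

Total size = 19 + 28 + 18 + 24 + 7 + 23 + 16 + 2 + 15 + 22 + 26 + 2 + 6 + 17 = 225 m³.
⌈225 / 30⌉ = 8.

8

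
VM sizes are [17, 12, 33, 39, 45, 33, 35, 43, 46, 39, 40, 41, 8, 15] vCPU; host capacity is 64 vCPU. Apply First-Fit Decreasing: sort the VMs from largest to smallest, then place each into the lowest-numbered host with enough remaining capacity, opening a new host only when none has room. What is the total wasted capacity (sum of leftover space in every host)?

194

Sorted descending: 46, 45, 43, 41, 40, 39, 39, 35, 33, 33, 17, 15, 12, 8.
46 vCPU → host 1 (remaining 18 vCPU)
45 vCPU → host 2 (remaining 19 vCPU)
43 vCPU → host 3 (remaining 21 vCPU)
41 vCPU → host 4 (remaining 23 vCPU)
40 vCPU → host 5 (remaining 24 vCPU)
39 vCPU → host 6 (remaining 25 vCPU)
39 vCPU → host 7 (remaining 25 vCPU)
35 vCPU → host 8 (remaining 29 vCPU)
33 vCPU → host 9 (remaining 31 vCPU)
33 vCPU → host 10 (remaining 31 vCPU)
17 vCPU → host 1 (remaining 1 vCPU)
15 vCPU → host 2 (remaining 4 vCPU)
12 vCPU → host 3 (remaining 9 vCPU)
8 vCPU → host 3 (remaining 1 vCPU)
10 hosts × 64 vCPU = 640 vCPU; used 446 vCPU; unused 194 vCPU.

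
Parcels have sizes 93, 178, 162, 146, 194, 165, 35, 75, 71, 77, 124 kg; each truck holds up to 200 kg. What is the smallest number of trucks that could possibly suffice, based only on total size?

Total size = 93 + 178 + 162 + 146 + 194 + 165 + 35 + 75 + 71 + 77 + 124 = 1320 kg.
⌈1320 / 200⌉ = 7.

7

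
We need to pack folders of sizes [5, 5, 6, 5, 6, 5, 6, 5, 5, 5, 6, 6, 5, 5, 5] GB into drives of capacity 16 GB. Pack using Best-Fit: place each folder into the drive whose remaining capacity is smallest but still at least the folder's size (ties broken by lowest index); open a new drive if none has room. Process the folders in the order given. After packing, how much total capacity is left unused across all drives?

0

5 GB → drive 1 (remaining 11 GB)
5 GB → drive 1 (remaining 6 GB)
6 GB → drive 1 (remaining 0 GB)
5 GB → drive 2 (remaining 11 GB)
6 GB → drive 2 (remaining 5 GB)
5 GB → drive 2 (remaining 0 GB)
6 GB → drive 3 (remaining 10 GB)
5 GB → drive 3 (remaining 5 GB)
5 GB → drive 3 (remaining 0 GB)
5 GB → drive 4 (remaining 11 GB)
6 GB → drive 4 (remaining 5 GB)
6 GB → drive 5 (remaining 10 GB)
5 GB → drive 4 (remaining 0 GB)
5 GB → drive 5 (remaining 5 GB)
5 GB → drive 5 (remaining 0 GB)
5 drives × 16 GB = 80 GB; used 80 GB; unused 0 GB.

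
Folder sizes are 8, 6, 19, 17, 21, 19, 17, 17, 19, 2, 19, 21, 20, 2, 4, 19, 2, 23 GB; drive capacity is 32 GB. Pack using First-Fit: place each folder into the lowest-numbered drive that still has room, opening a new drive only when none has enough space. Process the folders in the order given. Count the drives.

12

drive 1: place 8 GB, 24 GB left
drive 1: place 6 GB, 18 GB left
drive 2: place 19 GB, 13 GB left
drive 1: place 17 GB, 1 GB left
drive 3: place 21 GB, 11 GB left
drive 4: place 19 GB, 13 GB left
drive 5: place 17 GB, 15 GB left
drive 6: place 17 GB, 15 GB left
drive 7: place 19 GB, 13 GB left
drive 2: place 2 GB, 11 GB left
drive 8: place 19 GB, 13 GB left
drive 9: place 21 GB, 11 GB left
drive 10: place 20 GB, 12 GB left
drive 2: place 2 GB, 9 GB left
drive 2: place 4 GB, 5 GB left
drive 11: place 19 GB, 13 GB left
drive 2: place 2 GB, 3 GB left
drive 12: place 23 GB, 9 GB left
Final drives: [8,6,17] [19,2,2,4,2] [21] [19] [17] [17] [19] [19] [21] [20] [19] [23].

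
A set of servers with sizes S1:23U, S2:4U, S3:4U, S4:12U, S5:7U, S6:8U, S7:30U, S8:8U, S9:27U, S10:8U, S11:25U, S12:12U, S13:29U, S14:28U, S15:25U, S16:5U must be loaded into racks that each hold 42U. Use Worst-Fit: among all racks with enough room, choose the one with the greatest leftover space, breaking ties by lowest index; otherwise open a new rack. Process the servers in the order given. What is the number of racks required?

Put S1 (23U) in rack 1; 19U remain.
Put S2 (4U) in rack 1; 15U remain.
Put S3 (4U) in rack 1; 11U remain.
Put S4 (12U) in rack 2; 30U remain.
Put S5 (7U) in rack 2; 23U remain.
Put S6 (8U) in rack 2; 15U remain.
Put S7 (30U) in rack 3; 12U remain.
Put S8 (8U) in rack 2; 7U remain.
Put S9 (27U) in rack 4; 15U remain.
Put S10 (8U) in rack 4; 7U remain.
Put S11 (25U) in rack 5; 17U remain.
Put S12 (12U) in rack 5; 5U remain.
Put S13 (29U) in rack 6; 13U remain.
Put S14 (28U) in rack 7; 14U remain.
Put S15 (25U) in rack 8; 17U remain.
Put S16 (5U) in rack 8; 12U remain.
Final racks: [23,4,4] [12,7,8,8] [30] [27,8] [25,12] [29] [28] [25,5].

8 racks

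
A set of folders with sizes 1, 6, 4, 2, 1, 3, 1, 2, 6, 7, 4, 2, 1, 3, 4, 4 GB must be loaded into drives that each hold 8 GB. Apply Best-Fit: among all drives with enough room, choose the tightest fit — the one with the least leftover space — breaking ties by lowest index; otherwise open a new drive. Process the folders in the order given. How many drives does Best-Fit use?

7

drive 1: place 1 GB, 7 GB left
drive 1: place 6 GB, 1 GB left
drive 2: place 4 GB, 4 GB left
drive 2: place 2 GB, 2 GB left
drive 1: place 1 GB, 0 GB left
drive 3: place 3 GB, 5 GB left
drive 2: place 1 GB, 1 GB left
drive 3: place 2 GB, 3 GB left
drive 4: place 6 GB, 2 GB left
drive 5: place 7 GB, 1 GB left
drive 6: place 4 GB, 4 GB left
drive 4: place 2 GB, 0 GB left
drive 2: place 1 GB, 0 GB left
drive 3: place 3 GB, 0 GB left
drive 6: place 4 GB, 0 GB left
drive 7: place 4 GB, 4 GB left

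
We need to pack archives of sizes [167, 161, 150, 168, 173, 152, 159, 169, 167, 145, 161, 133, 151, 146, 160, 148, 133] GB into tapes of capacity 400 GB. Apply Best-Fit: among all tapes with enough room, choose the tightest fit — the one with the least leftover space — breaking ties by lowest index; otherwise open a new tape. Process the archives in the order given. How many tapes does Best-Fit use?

167 GB → tape 1 (remaining 233 GB)
161 GB → tape 1 (remaining 72 GB)
150 GB → tape 2 (remaining 250 GB)
168 GB → tape 2 (remaining 82 GB)
173 GB → tape 3 (remaining 227 GB)
152 GB → tape 3 (remaining 75 GB)
159 GB → tape 4 (remaining 241 GB)
169 GB → tape 4 (remaining 72 GB)
167 GB → tape 5 (remaining 233 GB)
145 GB → tape 5 (remaining 88 GB)
161 GB → tape 6 (remaining 239 GB)
133 GB → tape 6 (remaining 106 GB)
151 GB → tape 7 (remaining 249 GB)
146 GB → tape 7 (remaining 103 GB)
160 GB → tape 8 (remaining 240 GB)
148 GB → tape 8 (remaining 92 GB)
133 GB → tape 9 (remaining 267 GB)

9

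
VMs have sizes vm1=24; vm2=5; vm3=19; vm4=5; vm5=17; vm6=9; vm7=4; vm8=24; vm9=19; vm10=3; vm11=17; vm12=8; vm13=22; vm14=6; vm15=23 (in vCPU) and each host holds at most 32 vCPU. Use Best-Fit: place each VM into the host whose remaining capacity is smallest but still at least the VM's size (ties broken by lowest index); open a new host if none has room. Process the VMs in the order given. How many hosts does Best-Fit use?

8

vm1 (24 vCPU) → host 1 (remaining 8 vCPU)
vm2 (5 vCPU) → host 1 (remaining 3 vCPU)
vm3 (19 vCPU) → host 2 (remaining 13 vCPU)
vm4 (5 vCPU) → host 2 (remaining 8 vCPU)
vm5 (17 vCPU) → host 3 (remaining 15 vCPU)
vm6 (9 vCPU) → host 3 (remaining 6 vCPU)
vm7 (4 vCPU) → host 3 (remaining 2 vCPU)
vm8 (24 vCPU) → host 4 (remaining 8 vCPU)
vm9 (19 vCPU) → host 5 (remaining 13 vCPU)
vm10 (3 vCPU) → host 1 (remaining 0 vCPU)
vm11 (17 vCPU) → host 6 (remaining 15 vCPU)
vm12 (8 vCPU) → host 2 (remaining 0 vCPU)
vm13 (22 vCPU) → host 7 (remaining 10 vCPU)
vm14 (6 vCPU) → host 4 (remaining 2 vCPU)
vm15 (23 vCPU) → host 8 (remaining 9 vCPU)
Final hosts: [24,5,3] [19,5,8] [17,9,4] [24,6] [19] [17] [22] [23].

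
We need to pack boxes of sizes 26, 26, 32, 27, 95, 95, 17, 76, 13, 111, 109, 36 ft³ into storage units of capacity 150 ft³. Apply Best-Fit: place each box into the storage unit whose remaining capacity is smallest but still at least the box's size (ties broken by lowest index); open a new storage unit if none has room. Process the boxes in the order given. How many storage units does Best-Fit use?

6 storage units

storage unit 1: place 26 ft³, 124 ft³ left
storage unit 1: place 26 ft³, 98 ft³ left
storage unit 1: place 32 ft³, 66 ft³ left
storage unit 1: place 27 ft³, 39 ft³ left
storage unit 2: place 95 ft³, 55 ft³ left
storage unit 3: place 95 ft³, 55 ft³ left
storage unit 1: place 17 ft³, 22 ft³ left
storage unit 4: place 76 ft³, 74 ft³ left
storage unit 1: place 13 ft³, 9 ft³ left
storage unit 5: place 111 ft³, 39 ft³ left
storage unit 6: place 109 ft³, 41 ft³ left
storage unit 5: place 36 ft³, 3 ft³ left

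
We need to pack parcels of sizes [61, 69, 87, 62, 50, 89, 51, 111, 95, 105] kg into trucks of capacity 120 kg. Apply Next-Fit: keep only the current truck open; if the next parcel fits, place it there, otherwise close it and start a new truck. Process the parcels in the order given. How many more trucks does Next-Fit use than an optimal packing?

Next-Fit: [61] [69] [87] [62,50] [89] [51] [111] [95] [105] → 9 trucks.
8 parcels exceed 60 kg (half the capacity), and no two of those can share a truck, so at least 8 trucks are needed.
An optimal packing achieves that bound: [111] [105] [95] [89] [87] [69,51] [62,50] [61] → 8 trucks.
Excess: 9 − 8 = 1.

1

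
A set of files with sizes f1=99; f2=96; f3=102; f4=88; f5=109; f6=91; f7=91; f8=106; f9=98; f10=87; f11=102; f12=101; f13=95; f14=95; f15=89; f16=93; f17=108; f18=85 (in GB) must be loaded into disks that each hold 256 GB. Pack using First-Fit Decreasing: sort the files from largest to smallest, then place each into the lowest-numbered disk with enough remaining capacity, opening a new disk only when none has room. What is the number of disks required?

9

Sorted descending: 109, 108, 106, 102, 102, 101, 99, 98, 96, 95, 95, 93, 91, 91, 89, 88, 87, 85.
Put 109 GB in disk 1; 147 GB remain.
Put 108 GB in disk 1; 39 GB remain.
Put 106 GB in disk 2; 150 GB remain.
Put 102 GB in disk 2; 48 GB remain.
Put 102 GB in disk 3; 154 GB remain.
Put 101 GB in disk 3; 53 GB remain.
Put 99 GB in disk 4; 157 GB remain.
Put 98 GB in disk 4; 59 GB remain.
Put 96 GB in disk 5; 160 GB remain.
Put 95 GB in disk 5; 65 GB remain.
Put 95 GB in disk 6; 161 GB remain.
Put 93 GB in disk 6; 68 GB remain.
Put 91 GB in disk 7; 165 GB remain.
Put 91 GB in disk 7; 74 GB remain.
Put 89 GB in disk 8; 167 GB remain.
Put 88 GB in disk 8; 79 GB remain.
Put 87 GB in disk 9; 169 GB remain.
Put 85 GB in disk 9; 84 GB remain.
Final disks: [109,108] [106,102] [102,101] [99,98] [96,95] [95,93] [91,91] [89,88] [87,85].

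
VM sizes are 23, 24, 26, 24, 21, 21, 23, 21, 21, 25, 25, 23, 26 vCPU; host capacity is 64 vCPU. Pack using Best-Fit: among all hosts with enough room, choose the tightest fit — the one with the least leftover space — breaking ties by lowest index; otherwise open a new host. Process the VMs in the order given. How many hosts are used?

6 hosts

Put 23 vCPU in host 1; 41 vCPU remain.
Put 24 vCPU in host 1; 17 vCPU remain.
Put 26 vCPU in host 2; 38 vCPU remain.
Put 24 vCPU in host 2; 14 vCPU remain.
Put 21 vCPU in host 3; 43 vCPU remain.
Put 21 vCPU in host 3; 22 vCPU remain.
Put 23 vCPU in host 4; 41 vCPU remain.
Put 21 vCPU in host 3; 1 vCPU remain.
Put 21 vCPU in host 4; 20 vCPU remain.
Put 25 vCPU in host 5; 39 vCPU remain.
Put 25 vCPU in host 5; 14 vCPU remain.
Put 23 vCPU in host 6; 41 vCPU remain.
Put 26 vCPU in host 6; 15 vCPU remain.
Final hosts: [23,24] [26,24] [21,21,21] [23,21] [25,25] [23,26].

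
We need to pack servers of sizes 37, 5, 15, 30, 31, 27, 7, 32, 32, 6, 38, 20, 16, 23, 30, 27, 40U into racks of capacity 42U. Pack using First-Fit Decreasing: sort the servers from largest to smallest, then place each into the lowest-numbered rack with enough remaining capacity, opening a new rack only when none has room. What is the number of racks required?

12 racks

Sorted descending: 40, 38, 37, 32, 32, 31, 30, 30, 27, 27, 23, 20, 16, 15, 7, 6, 5.
rack 1: place 40U, 2U left
rack 2: place 38U, 4U left
rack 3: place 37U, 5U left
rack 4: place 32U, 10U left
rack 5: place 32U, 10U left
rack 6: place 31U, 11U left
rack 7: place 30U, 12U left
rack 8: place 30U, 12U left
rack 9: place 27U, 15U left
rack 10: place 27U, 15U left
rack 11: place 23U, 19U left
rack 12: place 20U, 22U left
rack 11: place 16U, 3U left
rack 9: place 15U, 0U left
rack 4: place 7U, 3U left
rack 5: place 6U, 4U left
rack 3: place 5U, 0U left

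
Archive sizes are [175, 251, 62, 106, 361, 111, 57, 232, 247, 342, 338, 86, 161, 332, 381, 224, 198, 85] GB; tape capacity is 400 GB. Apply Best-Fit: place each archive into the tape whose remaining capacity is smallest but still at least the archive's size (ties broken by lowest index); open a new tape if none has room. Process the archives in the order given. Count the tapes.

11 tapes

tape 1: place 175 GB, 225 GB left
tape 2: place 251 GB, 149 GB left
tape 2: place 62 GB, 87 GB left
tape 1: place 106 GB, 119 GB left
tape 3: place 361 GB, 39 GB left
tape 1: place 111 GB, 8 GB left
tape 2: place 57 GB, 30 GB left
tape 4: place 232 GB, 168 GB left
tape 5: place 247 GB, 153 GB left
tape 6: place 342 GB, 58 GB left
tape 7: place 338 GB, 62 GB left
tape 5: place 86 GB, 67 GB left
tape 4: place 161 GB, 7 GB left
tape 8: place 332 GB, 68 GB left
tape 9: place 381 GB, 19 GB left
tape 10: place 224 GB, 176 GB left
tape 11: place 198 GB, 202 GB left
tape 10: place 85 GB, 91 GB left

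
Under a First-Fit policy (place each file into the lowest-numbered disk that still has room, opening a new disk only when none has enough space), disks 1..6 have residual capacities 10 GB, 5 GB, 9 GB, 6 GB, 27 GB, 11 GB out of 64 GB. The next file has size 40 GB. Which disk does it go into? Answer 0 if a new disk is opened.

No disk has ≥ 40 GB free, so a new disk is opened.

0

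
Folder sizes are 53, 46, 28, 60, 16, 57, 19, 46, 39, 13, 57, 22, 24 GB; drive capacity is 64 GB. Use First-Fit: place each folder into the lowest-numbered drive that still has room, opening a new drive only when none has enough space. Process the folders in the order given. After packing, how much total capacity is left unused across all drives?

Put 53 GB in drive 1; 11 GB remain.
Put 46 GB in drive 2; 18 GB remain.
Put 28 GB in drive 3; 36 GB remain.
Put 60 GB in drive 4; 4 GB remain.
Put 16 GB in drive 2; 2 GB remain.
Put 57 GB in drive 5; 7 GB remain.
Put 19 GB in drive 3; 17 GB remain.
Put 46 GB in drive 6; 18 GB remain.
Put 39 GB in drive 7; 25 GB remain.
Put 13 GB in drive 3; 4 GB remain.
Put 57 GB in drive 8; 7 GB remain.
Put 22 GB in drive 7; 3 GB remain.
Put 24 GB in drive 9; 40 GB remain.
9 drives × 64 GB = 576 GB; used 480 GB; unused 96 GB.

96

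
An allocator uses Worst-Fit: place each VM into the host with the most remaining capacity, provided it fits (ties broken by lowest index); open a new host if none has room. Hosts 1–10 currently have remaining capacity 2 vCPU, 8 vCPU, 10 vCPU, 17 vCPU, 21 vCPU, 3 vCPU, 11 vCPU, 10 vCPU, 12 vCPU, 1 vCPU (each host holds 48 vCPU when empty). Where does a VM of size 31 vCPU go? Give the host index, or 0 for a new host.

0

No host has ≥ 31 vCPU free, so a new host is opened.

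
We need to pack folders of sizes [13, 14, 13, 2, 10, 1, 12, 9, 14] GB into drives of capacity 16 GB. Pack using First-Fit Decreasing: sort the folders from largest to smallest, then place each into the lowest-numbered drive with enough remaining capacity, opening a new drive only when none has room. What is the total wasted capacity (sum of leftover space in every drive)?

24

Sorted descending: 14, 14, 13, 13, 12, 10, 9, 2, 1.
Put 14 GB in drive 1; 2 GB remain.
Put 14 GB in drive 2; 2 GB remain.
Put 13 GB in drive 3; 3 GB remain.
Put 13 GB in drive 4; 3 GB remain.
Put 12 GB in drive 5; 4 GB remain.
Put 10 GB in drive 6; 6 GB remain.
Put 9 GB in drive 7; 7 GB remain.
Put 2 GB in drive 1; 0 GB remain.
Put 1 GB in drive 2; 1 GB remain.
7 drives × 16 GB = 112 GB; used 88 GB; unused 24 GB.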